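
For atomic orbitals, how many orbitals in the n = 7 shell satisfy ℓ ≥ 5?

24

Per ℓ-value: ℓ=5 → 11; ℓ=6 → 13.
Total orbitals: 11 + 13 = 24.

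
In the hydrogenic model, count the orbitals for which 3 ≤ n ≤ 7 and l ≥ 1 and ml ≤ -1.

Treat each shell separately and count matching orbitals:
n=3 → 3; n=4 → 6; n=5 → 10; n=6 → 15; n=7 → 21.
Total orbitals: 3 + 6 + 10 + 15 + 21 = 55.

55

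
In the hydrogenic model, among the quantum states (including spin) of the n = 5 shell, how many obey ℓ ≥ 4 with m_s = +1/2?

9

Orbitals with ℓ ≥ 4, by ℓ: ℓ=4 → 9.
Orbitals: 9. With m_s fixed to a single value there is one state per orbital, giving 9 states.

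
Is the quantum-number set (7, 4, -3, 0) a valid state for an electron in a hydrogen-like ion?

The spin quantum number for an electron can only be m_s = +1/2 or −1/2; m_s = 0 is not one of those.

No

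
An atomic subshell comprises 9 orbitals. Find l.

l = 4 (g)

2l+1 = 9 gives l = 4.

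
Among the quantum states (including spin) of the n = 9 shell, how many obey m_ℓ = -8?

2

For n = 9, ℓ ranges over 0 … 8.
Contributions: ℓ=8 → 1.
Orbitals: 1. Each orbital carries two spin states, so 1 × 2 = 2 states.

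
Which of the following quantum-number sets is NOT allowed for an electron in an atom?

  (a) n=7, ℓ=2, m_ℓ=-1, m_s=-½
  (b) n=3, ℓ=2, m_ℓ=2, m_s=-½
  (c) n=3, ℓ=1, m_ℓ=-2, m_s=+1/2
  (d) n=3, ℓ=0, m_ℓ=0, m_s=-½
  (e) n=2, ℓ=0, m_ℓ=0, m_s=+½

(c) has |m_ℓ| = 2 > ℓ = 1, violating −ℓ ≤ m_ℓ ≤ ℓ.
The remaining sets (a), (b), (d), (e) satisfy all four rules.

(c)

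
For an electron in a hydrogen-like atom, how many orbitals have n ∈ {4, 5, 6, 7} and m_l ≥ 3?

20

Work shell by shell — for each n, count the (l, m_l) pairs that satisfy m_l ≥ 3:
n=4 → 1; n=5 → 3; n=6 → 6; n=7 → 10.
Total orbitals: 1 + 3 + 6 + 10 = 20.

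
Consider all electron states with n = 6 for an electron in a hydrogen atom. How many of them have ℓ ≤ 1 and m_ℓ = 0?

Go through ℓ = 0, …, 5 (the values permitted for n = 6).
Contributions: ℓ=0 → 1; ℓ=1 → 1.
Orbitals: 1 + 1 = 2. Each orbital carries two spin states, so 2 × 2 = 4 states.

4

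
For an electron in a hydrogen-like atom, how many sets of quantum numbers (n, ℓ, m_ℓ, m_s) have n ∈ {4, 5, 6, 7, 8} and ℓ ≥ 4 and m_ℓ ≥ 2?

80

Treat each shell separately and count matching orbitals:
n=5 → 3; n=6 → 7; n=7 → 12; n=8 → 18.
Orbitals: 3 + 7 + 12 + 18 = 40. Including both spin states (m_s = ±1/2) gives 2 × 40 = 80 states.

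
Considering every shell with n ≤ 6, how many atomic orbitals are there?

91

Total orbitals = 1² + 2² + 3² + 4² + 5² + 6² = 91.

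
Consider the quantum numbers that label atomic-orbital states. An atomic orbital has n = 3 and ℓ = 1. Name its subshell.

3p

ℓ = 1 corresponds to the letter 'p', so the subshell is 3p.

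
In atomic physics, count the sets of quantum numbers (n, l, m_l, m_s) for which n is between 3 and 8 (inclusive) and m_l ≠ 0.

332

Per-shell orbital counts meeting the constraint:
n=3 → 6; n=4 → 12; n=5 → 20; n=6 → 30; n=7 → 42; n=8 → 56.
Orbitals: 6 + 12 + 20 + 30 + 42 + 56 = 166. Including both spin states (m_s = ±1/2) gives 2 × 166 = 332 states.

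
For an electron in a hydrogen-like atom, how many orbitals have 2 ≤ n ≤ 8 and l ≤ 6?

Go shell by shell, enumerating (l, m_l) with l ≤ 6:
n=2 → 4; n=3 → 9; n=4 → 16; n=5 → 25; n=6 → 36; n=7 → 49; n=8 → 49.
Total orbitals: 4 + 9 + 16 + 25 + 36 + 49 + 49 = 188.

188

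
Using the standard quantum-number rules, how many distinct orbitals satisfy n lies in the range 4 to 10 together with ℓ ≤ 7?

Work shell by shell — for each n, count the (ℓ, m_ℓ) pairs that satisfy ℓ ≤ 7:
n=4 → 16; n=5 → 25; n=6 → 36; n=7 → 49; n=8 → 64; n=9 → 64; n=10 → 64.
Total orbitals: 16 + 25 + 36 + 49 + 64 + 64 + 64 = 318.

318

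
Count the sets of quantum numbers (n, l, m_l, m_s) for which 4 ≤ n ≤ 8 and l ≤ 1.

40

Per-shell orbital counts meeting the constraint:
n=4 → 4; n=5 → 4; n=6 → 4; n=7 → 4; n=8 → 4.
Orbitals: 4 + 4 + 4 + 4 + 4 = 20. Including both spin states (m_s = ±1/2) gives 2 × 20 = 40 states.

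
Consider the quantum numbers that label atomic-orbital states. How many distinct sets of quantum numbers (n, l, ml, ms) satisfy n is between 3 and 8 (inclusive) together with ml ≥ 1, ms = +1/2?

Per-shell orbital counts meeting the constraint:
n=3 → 3; n=4 → 6; n=5 → 10; n=6 → 15; n=7 → 21; n=8 → 28.
Orbitals: 3 + 6 + 10 + 15 + 21 + 28 = 83. With ms fixed to +1/2 there is one state per orbital, so 83 states.

83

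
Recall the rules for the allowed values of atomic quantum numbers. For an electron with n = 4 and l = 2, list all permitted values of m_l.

m_l takes every integer from −l to +l. With l = 2 that gives the 5 values -2, -1, 0, 1, 2.

-2, -1, 0, 1, 2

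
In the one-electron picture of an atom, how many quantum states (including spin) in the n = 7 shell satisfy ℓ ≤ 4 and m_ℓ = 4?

Go through ℓ = 0, …, 6 (the values permitted for n = 7).
Contributions: ℓ=4 → 1.
Orbitals: 1. Each orbital carries two spin states, so 1 × 2 = 2 states.

2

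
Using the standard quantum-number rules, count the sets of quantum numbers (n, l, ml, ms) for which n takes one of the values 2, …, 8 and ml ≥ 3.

Work shell by shell — for each n, count the (l, ml) pairs that satisfy ml ≥ 3:
n=4 → 1; n=5 → 3; n=6 → 6; n=7 → 10; n=8 → 15.
Orbitals: 1 + 3 + 6 + 10 + 15 = 35. Including both spin states (ms = ±1/2) gives 2 × 35 = 70 states.

70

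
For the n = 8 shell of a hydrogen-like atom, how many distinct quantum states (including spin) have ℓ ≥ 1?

Per ℓ-value: ℓ=1 → 3; ℓ=2 → 5; ℓ=3 → 7; ℓ=4 → 9; ℓ=5 → 11; ℓ=6 → 13; ℓ=7 → 15.
Orbitals: 3 + 5 + 7 + 9 + 11 + 13 + 15 = 63. Each orbital carries two spin states, so 63 × 2 = 126 states.

126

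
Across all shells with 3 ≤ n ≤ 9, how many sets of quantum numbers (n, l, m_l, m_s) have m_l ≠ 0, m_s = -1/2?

238

Per-shell orbital counts meeting the constraint:
n=3 → 6; n=4 → 12; n=5 → 20; n=6 → 30; n=7 → 42; n=8 → 56; n=9 → 72.
Orbitals: 6 + 12 + 20 + 30 + 42 + 56 + 72 = 238. With m_s fixed to -1/2 there is one state per orbital, so 238 states.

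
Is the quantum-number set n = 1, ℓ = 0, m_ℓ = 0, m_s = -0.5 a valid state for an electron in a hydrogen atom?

n = 1 is a positive integer. ℓ = 0 satisfies 0 ≤ ℓ ≤ n−1 = 0. m_ℓ = 0 lies in the range −ℓ … +ℓ (here 0). m_s = -1/2 is one of ±1/2.
All four constraints are satisfied.

Allowed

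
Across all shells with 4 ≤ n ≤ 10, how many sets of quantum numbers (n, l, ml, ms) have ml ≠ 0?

Per-shell orbital counts meeting the constraint:
n=4 → 12; n=5 → 20; n=6 → 30; n=7 → 42; n=8 → 56; n=9 → 72; n=10 → 90.
Orbitals: 12 + 20 + 30 + 42 + 56 + 72 + 90 = 322. Including both spin states (ms = ±1/2) gives 2 × 322 = 644 states.

644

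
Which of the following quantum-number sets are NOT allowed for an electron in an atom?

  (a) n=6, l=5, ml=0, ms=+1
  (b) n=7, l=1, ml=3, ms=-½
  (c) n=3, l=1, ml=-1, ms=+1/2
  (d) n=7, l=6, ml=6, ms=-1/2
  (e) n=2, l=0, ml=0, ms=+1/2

(a) has ms = +1, but an electron's spin must be ±1/2.
(b) has |ml| = 3 > l = 1, violating −l ≤ ml ≤ l.
The remaining sets (c), (d), (e) satisfy all four rules.

(a) and (b)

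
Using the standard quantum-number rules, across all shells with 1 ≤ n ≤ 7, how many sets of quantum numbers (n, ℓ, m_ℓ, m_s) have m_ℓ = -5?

6

Count contributing orbitals for each principal shell:
n=6 → 1; n=7 → 2.
Orbitals: 1 + 2 = 3. Including both spin states (m_s = ±1/2) gives 2 × 3 = 6 states.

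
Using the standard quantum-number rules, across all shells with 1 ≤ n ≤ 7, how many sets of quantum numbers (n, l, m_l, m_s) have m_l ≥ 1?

For each n in the range, tally the orbitals obeying m_l ≥ 1:
n=2 → 1; n=3 → 3; n=4 → 6; n=5 → 10; n=6 → 15; n=7 → 21.
Orbitals: 1 + 3 + 6 + 10 + 15 + 21 = 56. Including both spin states (m_s = ±1/2) gives 2 × 56 = 112 states.

112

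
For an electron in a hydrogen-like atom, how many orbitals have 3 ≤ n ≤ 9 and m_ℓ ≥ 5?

Go shell by shell, enumerating (ℓ, m_ℓ) with m_ℓ ≥ 5:
n=6 → 1; n=7 → 3; n=8 → 6; n=9 → 10.
Total orbitals: 1 + 3 + 6 + 10 = 20.

20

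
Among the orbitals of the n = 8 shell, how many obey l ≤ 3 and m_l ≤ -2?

The n = 8 shell has l = 0 through 7; check each.
Contributions: l=2 → 1; l=3 → 2.
Total orbitals: 1 + 2 = 3.

3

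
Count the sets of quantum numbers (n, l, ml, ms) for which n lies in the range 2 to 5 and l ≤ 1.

32

Treat each shell separately and count matching orbitals:
n=2 → 4; n=3 → 4; n=4 → 4; n=5 → 4.
Orbitals: 4 + 4 + 4 + 4 = 16. Including both spin states (ms = ±1/2) gives 2 × 16 = 32 states.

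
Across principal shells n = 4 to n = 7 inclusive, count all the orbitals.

126

Shell n has n² orbitals: 4²=16 + 5²=25 + 6²=36 + 7²=49 = 126 orbitals.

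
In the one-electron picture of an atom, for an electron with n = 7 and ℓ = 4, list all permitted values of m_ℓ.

-4, -3, -2, -1, 0, 1, 2, 3, 4

m_ℓ takes every integer from −ℓ to +ℓ. With ℓ = 4 that gives the 9 values -4, -3, -2, -1, 0, 1, 2, 3, 4.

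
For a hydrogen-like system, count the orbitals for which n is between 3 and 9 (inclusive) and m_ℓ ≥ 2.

84

Work shell by shell — for each n, count the (ℓ, m_ℓ) pairs that satisfy m_ℓ ≥ 2:
n=3 → 1; n=4 → 3; n=5 → 6; n=6 → 10; n=7 → 15; n=8 → 21; n=9 → 28.
Total orbitals: 1 + 3 + 6 + 10 + 15 + 21 + 28 = 84.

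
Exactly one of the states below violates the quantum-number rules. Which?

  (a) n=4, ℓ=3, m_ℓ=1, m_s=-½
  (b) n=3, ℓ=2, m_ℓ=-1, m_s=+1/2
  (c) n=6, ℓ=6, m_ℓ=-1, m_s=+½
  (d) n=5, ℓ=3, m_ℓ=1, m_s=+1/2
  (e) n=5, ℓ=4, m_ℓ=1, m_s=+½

(c) has ℓ = 6 ≥ n = 6, violating 0 ≤ ℓ ≤ n−1.
The remaining sets (a), (b), (d), (e) satisfy all four rules.

(c)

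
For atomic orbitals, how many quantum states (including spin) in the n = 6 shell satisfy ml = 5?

2

The n = 6 shell has l = 0 through 5; check each.
The (l, ml) pairs meeting ml = 5 give: l=5 → 1.
Orbitals: 1. Each orbital carries two spin states, so 1 × 2 = 2 states.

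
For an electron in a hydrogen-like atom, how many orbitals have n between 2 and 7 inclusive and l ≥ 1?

133

For each n in the range, tally the orbitals obeying l ≥ 1:
n=2 → 3; n=3 → 8; n=4 → 15; n=5 → 24; n=6 → 35; n=7 → 48.
Total orbitals: 3 + 8 + 15 + 24 + 35 + 48 = 133.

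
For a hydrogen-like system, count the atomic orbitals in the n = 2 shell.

The n = 2 shell contains n² = 2² = 4 orbitals.

4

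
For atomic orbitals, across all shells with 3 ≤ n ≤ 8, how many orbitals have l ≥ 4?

110

Work shell by shell — for each n, count the (l, m_l) pairs that satisfy l ≥ 4:
n=5 → 9; n=6 → 20; n=7 → 33; n=8 → 48.
Total orbitals: 9 + 20 + 33 + 48 = 110.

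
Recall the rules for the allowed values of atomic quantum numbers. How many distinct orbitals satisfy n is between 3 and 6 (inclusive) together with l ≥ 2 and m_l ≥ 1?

30

For each n in the range, tally the orbitals obeying l ≥ 2 and m_l ≥ 1:
n=3 → 2; n=4 → 5; n=5 → 9; n=6 → 14.
Total orbitals: 2 + 5 + 9 + 14 = 30.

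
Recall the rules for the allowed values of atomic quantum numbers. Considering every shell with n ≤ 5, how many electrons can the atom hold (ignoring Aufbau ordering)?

Total orbitals = 1² + 2² + 3² + 4² + 5² = 55. Doubling for spin gives 110 electrons.

110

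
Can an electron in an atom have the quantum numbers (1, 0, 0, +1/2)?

Valid

n = 1 is a positive integer. ℓ = 0 satisfies 0 ≤ ℓ ≤ n−1 = 0. m_ℓ = 0 lies in the range −ℓ … +ℓ (here 0). m_s = +1/2 is one of ±1/2.
All four constraints are satisfied.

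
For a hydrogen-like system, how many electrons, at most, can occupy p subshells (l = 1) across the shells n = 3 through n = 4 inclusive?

12

A p subshell (l = 1) exists for every n ≥ 2, so shells n = 3, 4 each contribute one — 2 subshells.
Since each p subshell holds 2(2·1+1) = 6 electrons, the total is 2 × 6 = 12.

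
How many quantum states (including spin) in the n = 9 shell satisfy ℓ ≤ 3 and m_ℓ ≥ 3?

2

With n = 9 the allowed ℓ are 0, 1, …, 8.
Orbitals with ℓ ≤ 3 and m_ℓ ≥ 3, by ℓ: ℓ=3 → 1.
Orbitals: 1. Each orbital carries two spin states, so 1 × 2 = 2 states.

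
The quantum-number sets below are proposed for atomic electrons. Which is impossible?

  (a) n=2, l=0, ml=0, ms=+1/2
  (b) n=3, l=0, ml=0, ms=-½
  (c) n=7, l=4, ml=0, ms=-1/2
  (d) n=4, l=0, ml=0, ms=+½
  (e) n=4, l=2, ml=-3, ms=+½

(e)

(e) has |ml| = 3 > l = 2, violating −l ≤ ml ≤ l.
The remaining sets (a), (b), (c), (d) satisfy all four rules.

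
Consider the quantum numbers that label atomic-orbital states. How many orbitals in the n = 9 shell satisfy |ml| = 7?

With n = 9 the allowed l are 0, 1, …, 8.
Per l-value: l=7 → 2; l=8 → 2.
Total orbitals: 2 + 2 = 4.

4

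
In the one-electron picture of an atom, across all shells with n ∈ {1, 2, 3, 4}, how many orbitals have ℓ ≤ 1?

13

Count contributing orbitals for each principal shell:
n=1 → 1; n=2 → 4; n=3 → 4; n=4 → 4.
Total orbitals: 1 + 4 + 4 + 4 = 13.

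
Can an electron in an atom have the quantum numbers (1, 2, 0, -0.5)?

Not allowed

The orbital quantum number must satisfy 0 ≤ ℓ ≤ n−1. With n = 1 the allowed ℓ values are 0, so ℓ = 2 is out of range.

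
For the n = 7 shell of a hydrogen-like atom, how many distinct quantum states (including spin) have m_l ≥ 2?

Go through l = 0, …, 6 (the values permitted for n = 7).
The (l, m_l) pairs meeting m_l ≥ 2 give: l=2 → 1; l=3 → 2; l=4 → 3; l=5 → 4; l=6 → 5.
Orbitals: 1 + 2 + 3 + 4 + 5 = 15. Each orbital carries two spin states, so 15 × 2 = 30 states.

30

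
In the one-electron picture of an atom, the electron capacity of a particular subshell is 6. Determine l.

2(2l+1) = 6 ⇒ 2l+1 = 3 ⇒ l = 1.

l = 1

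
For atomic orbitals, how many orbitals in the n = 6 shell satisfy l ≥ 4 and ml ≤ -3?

5

For n = 6, l ranges over 0 … 5.
The (l, ml) pairs meeting l ≥ 4 and ml ≤ -3 give: l=4 → 2; l=5 → 3.
Total orbitals: 2 + 3 = 5.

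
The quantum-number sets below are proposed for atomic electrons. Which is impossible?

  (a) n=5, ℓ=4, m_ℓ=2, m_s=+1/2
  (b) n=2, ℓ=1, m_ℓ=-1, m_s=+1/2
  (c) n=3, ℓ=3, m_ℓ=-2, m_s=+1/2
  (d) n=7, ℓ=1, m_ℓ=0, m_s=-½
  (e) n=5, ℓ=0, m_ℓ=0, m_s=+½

(c)

(c) has ℓ = 3 ≥ n = 3, violating 0 ≤ ℓ ≤ n−1.
The remaining sets (a), (b), (d), (e) satisfy all four rules.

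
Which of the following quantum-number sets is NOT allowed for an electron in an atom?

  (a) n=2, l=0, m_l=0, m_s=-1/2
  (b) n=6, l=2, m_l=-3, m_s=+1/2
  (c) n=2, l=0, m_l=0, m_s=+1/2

(b)

(b) has |m_l| = 3 > l = 2, violating −l ≤ m_l ≤ l.
The remaining sets (a), (c) satisfy all four rules.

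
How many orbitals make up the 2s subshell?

1

A subshell has 2l+1 orbitals; with l = 0, that's 1.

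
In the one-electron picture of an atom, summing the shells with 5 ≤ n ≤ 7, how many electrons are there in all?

220

Shell n has n² orbitals: 5²=25 + 6²=36 + 7²=49 = 110 orbitals.
Two spin states per orbital: 2 × 110 = 220 electrons.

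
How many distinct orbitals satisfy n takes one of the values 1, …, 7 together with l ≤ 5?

127

Count contributing orbitals for each principal shell:
n=1 → 1; n=2 → 4; n=3 → 9; n=4 → 16; n=5 → 25; n=6 → 36; n=7 → 36.
Total orbitals: 1 + 4 + 9 + 16 + 25 + 36 + 36 = 127.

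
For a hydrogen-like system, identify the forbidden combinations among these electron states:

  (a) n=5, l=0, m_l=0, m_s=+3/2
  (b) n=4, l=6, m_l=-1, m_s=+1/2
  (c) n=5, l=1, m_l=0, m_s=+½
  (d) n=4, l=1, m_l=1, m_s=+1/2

(a) and (b)

(a) has m_s = +3/2, but an electron's spin must be ±1/2.
(b) has l = 6 ≥ n = 4, violating 0 ≤ l ≤ n−1.
The remaining sets (c), (d) satisfy all four rules.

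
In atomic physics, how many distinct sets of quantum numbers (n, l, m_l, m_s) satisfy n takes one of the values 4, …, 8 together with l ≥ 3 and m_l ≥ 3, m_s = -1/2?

Go shell by shell, enumerating (l, m_l) with l ≥ 3 and m_l ≥ 3:
n=4 → 1; n=5 → 3; n=6 → 6; n=7 → 10; n=8 → 15.
Orbitals: 1 + 3 + 6 + 10 + 15 = 35. With m_s fixed to -1/2 there is one state per orbital, so 35 states.

35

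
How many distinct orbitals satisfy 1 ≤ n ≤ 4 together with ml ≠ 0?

20

Treat each shell separately and count matching orbitals:
n=2 → 2; n=3 → 6; n=4 → 12.
Total orbitals: 2 + 6 + 12 = 20.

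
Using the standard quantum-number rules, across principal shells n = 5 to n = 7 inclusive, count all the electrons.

220

Shell n has n² orbitals: 5²=25 + 6²=36 + 7²=49 = 110 orbitals.
Two spin states per orbital: 2 × 110 = 220 electrons.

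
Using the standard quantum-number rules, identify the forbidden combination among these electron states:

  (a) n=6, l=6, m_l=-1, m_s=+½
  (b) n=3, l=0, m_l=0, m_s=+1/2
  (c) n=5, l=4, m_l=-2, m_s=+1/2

(a) has l = 6 ≥ n = 6, violating 0 ≤ l ≤ n−1.
The remaining sets (b), (c) satisfy all four rules.

(a)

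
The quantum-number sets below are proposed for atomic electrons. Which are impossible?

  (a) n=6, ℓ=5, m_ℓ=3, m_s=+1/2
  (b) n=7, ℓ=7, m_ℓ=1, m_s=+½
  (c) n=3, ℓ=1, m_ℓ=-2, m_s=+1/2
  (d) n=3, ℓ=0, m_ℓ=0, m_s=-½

(b) and (c)

(b) has ℓ = 7 ≥ n = 7, violating 0 ≤ ℓ ≤ n−1.
(c) has |m_ℓ| = 2 > ℓ = 1, violating −ℓ ≤ m_ℓ ≤ ℓ.
The remaining sets (a), (d) satisfy all four rules.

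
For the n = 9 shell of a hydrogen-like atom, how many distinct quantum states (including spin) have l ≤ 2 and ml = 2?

2

The n = 9 shell has l = 0 through 8; check each.
Per l-value: l=2 → 1.
Orbitals: 1. Each orbital carries two spin states, so 1 × 2 = 2 states.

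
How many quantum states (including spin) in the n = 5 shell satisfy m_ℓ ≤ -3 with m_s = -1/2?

For n = 5, ℓ ranges over 0 … 4.
Contributions: ℓ=3 → 1; ℓ=4 → 2.
Orbitals: 1 + 2 = 3. With m_s fixed to a single value there is one state per orbital, giving 3 states.

3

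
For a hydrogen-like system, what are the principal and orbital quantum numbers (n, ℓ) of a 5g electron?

The leading integer gives n = 5; the letter 'g' means ℓ = 4.

n = 5, ℓ = 4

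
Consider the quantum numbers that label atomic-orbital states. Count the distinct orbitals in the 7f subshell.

A subshell has 2l+1 orbitals; with l = 3, that's 7.

7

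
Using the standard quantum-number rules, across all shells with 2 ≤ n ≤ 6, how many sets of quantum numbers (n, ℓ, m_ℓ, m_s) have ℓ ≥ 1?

Per-shell orbital counts meeting the constraint:
n=2 → 3; n=3 → 8; n=4 → 15; n=5 → 24; n=6 → 35.
Orbitals: 3 + 8 + 15 + 24 + 35 = 85. Including both spin states (m_s = ±1/2) gives 2 × 85 = 170 states.

170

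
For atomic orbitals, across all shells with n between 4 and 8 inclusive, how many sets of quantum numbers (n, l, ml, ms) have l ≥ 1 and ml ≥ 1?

Work shell by shell — for each n, count the (l, ml) pairs that satisfy l ≥ 1 and ml ≥ 1:
n=4 → 6; n=5 → 10; n=6 → 15; n=7 → 21; n=8 → 28.
Orbitals: 6 + 10 + 15 + 21 + 28 = 80. Including both spin states (ms = ±1/2) gives 2 × 80 = 160 states.

160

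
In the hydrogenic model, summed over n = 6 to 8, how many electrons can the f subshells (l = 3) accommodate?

An f subshell (l = 3) exists for every n ≥ 4, so shells n = 6, 7, 8 each contribute one — 3 subshells.
Since each f subshell holds 2(2·3+1) = 14 electrons, the total is 3 × 14 = 42.

42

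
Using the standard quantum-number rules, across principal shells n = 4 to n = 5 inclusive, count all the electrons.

Shell n has n² orbitals: 4²=16 + 5²=25 = 41 orbitals.
Two spin states per orbital: 2 × 41 = 82 electrons.

82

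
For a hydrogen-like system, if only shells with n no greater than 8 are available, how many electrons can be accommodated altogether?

408

Total orbitals = 1² + 2² + 3² + 4² + 5² + 6² + 7² + 8² = 204. Doubling for spin gives 408 electrons.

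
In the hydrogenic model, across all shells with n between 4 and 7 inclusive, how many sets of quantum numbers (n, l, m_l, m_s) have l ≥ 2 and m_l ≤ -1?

96

Per-shell orbital counts meeting the constraint:
n=4 → 5; n=5 → 9; n=6 → 14; n=7 → 20.
Orbitals: 5 + 9 + 14 + 20 = 48. Including both spin states (m_s = ±1/2) gives 2 × 48 = 96 states.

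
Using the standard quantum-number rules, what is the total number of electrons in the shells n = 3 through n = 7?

Shell n has n² orbitals: 3²=9 + 4²=16 + 5²=25 + 6²=36 + 7²=49 = 135 orbitals.
Two spin states per orbital: 2 × 135 = 270 electrons.

270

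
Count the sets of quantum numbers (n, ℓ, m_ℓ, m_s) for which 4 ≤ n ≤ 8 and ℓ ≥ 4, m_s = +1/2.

Work shell by shell — for each n, count the (ℓ, m_ℓ) pairs that satisfy ℓ ≥ 4:
n=5 → 9; n=6 → 20; n=7 → 33; n=8 → 48.
Orbitals: 9 + 20 + 33 + 48 = 110. With m_s fixed to +1/2 there is one state per orbital, so 110 states.

110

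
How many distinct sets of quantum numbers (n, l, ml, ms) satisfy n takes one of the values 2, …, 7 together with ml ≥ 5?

8

For each n in the range, tally the orbitals obeying ml ≥ 5:
n=6 → 1; n=7 → 3.
Orbitals: 1 + 3 = 4. Including both spin states (ms = ±1/2) gives 2 × 4 = 8 states.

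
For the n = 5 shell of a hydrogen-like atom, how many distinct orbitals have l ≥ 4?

For n = 5, l ranges over 0 … 4.
Contributions: l=4 → 9.
Total orbitals: 9.

9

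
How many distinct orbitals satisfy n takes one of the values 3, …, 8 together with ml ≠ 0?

166

Treat each shell separately and count matching orbitals:
n=3 → 6; n=4 → 12; n=5 → 20; n=6 → 30; n=7 → 42; n=8 → 56.
Total orbitals: 6 + 12 + 20 + 30 + 42 + 56 = 166.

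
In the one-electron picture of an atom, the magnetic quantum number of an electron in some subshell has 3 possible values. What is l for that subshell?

l = 1

ml ranges over 2l+1 integers, so 2l+1 = 3 ⇒ l = 1.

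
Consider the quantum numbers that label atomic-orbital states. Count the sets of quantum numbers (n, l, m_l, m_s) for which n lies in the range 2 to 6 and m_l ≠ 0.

140

Count contributing orbitals for each principal shell:
n=2 → 2; n=3 → 6; n=4 → 12; n=5 → 20; n=6 → 30.
Orbitals: 2 + 6 + 12 + 20 + 30 = 70. Including both spin states (m_s = ±1/2) gives 2 × 70 = 140 states.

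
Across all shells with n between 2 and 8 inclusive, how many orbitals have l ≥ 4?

Treat each shell separately and count matching orbitals:
n=5 → 9; n=6 → 20; n=7 → 33; n=8 → 48.
Total orbitals: 9 + 20 + 33 + 48 = 110.

110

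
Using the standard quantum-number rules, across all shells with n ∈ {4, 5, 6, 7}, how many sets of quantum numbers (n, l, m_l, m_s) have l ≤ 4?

Go shell by shell, enumerating (l, m_l) with l ≤ 4:
n=4 → 16; n=5 → 25; n=6 → 25; n=7 → 25.
Orbitals: 16 + 25 + 25 + 25 = 91. Including both spin states (m_s = ±1/2) gives 2 × 91 = 182 states.

182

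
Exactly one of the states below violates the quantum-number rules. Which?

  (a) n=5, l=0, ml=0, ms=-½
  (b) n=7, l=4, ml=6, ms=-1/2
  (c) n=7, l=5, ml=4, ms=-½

(b) has |ml| = 6 > l = 4, violating −l ≤ ml ≤ l.
The remaining sets (a), (c) satisfy all four rules.

(b)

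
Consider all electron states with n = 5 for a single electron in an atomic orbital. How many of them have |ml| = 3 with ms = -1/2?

With n = 5 the allowed l are 0, 1, …, 4.
Contributions: l=3 → 2; l=4 → 2.
Orbitals: 2 + 2 = 4. With ms fixed to a single value there is one state per orbital, giving 4 states.

4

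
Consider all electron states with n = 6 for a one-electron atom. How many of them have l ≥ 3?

54

With n = 6 the allowed l are 0, 1, …, 5.
Orbitals with l ≥ 3, by l: l=3 → 7; l=4 → 9; l=5 → 11.
Orbitals: 7 + 9 + 11 = 27. Each orbital carries two spin states, so 27 × 2 = 54 states.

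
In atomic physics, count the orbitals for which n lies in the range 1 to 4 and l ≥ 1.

Treat each shell separately and count matching orbitals:
n=2 → 3; n=3 → 8; n=4 → 15.
Total orbitals: 3 + 8 + 15 = 26.

26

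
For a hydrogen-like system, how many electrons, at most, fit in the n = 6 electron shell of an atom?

A shell holds 2n² electrons: 2 × 6² = 2 × 36 = 72.

72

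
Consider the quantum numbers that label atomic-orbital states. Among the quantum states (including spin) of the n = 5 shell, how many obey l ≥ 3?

32

Go through l = 0, …, 4 (the values permitted for n = 5).
Per l-value: l=3 → 7; l=4 → 9.
Orbitals: 7 + 9 = 16. Each orbital carries two spin states, so 16 × 2 = 32 states.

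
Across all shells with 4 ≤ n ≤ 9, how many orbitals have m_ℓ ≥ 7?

Treat each shell separately and count matching orbitals:
n=8 → 1; n=9 → 3.
Total orbitals: 1 + 3 = 4.

4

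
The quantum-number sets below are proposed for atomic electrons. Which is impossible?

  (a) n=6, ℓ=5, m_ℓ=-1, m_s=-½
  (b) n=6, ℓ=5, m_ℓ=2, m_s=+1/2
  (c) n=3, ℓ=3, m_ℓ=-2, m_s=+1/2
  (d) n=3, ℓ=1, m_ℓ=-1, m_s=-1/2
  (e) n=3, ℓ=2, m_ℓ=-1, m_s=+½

(c) has ℓ = 3 ≥ n = 3, violating 0 ≤ ℓ ≤ n−1.
The remaining sets (a), (b), (d), (e) satisfy all four rules.

(c)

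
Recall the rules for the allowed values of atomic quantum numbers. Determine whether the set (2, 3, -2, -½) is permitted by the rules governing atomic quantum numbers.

The orbital quantum number must satisfy 0 ≤ ℓ ≤ n−1. With n = 2 the allowed ℓ values are 0, 1, so ℓ = 3 is out of range.

Not allowed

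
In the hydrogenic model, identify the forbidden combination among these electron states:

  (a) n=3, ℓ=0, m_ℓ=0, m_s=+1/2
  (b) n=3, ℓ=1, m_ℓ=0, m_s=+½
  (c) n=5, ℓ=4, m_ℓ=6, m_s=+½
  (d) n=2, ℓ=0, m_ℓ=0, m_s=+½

(c) has |m_ℓ| = 6 > ℓ = 4, violating −ℓ ≤ m_ℓ ≤ ℓ.
The remaining sets (a), (b), (d) satisfy all four rules.

(c)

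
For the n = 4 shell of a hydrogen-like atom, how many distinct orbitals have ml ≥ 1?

Go through l = 0, …, 3 (the values permitted for n = 4).
The (l, ml) pairs meeting ml ≥ 1 give: l=1 → 1; l=2 → 2; l=3 → 3.
Total orbitals: 1 + 2 + 3 = 6.

6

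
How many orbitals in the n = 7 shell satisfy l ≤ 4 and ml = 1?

4

Go through l = 0, …, 6 (the values permitted for n = 7).
Per l-value: l=1 → 1; l=2 → 1; l=3 → 1; l=4 → 1.
Total orbitals: 1 + 1 + 1 + 1 = 4.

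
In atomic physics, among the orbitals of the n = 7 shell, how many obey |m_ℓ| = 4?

6

For n = 7, ℓ ranges over 0 … 6.
The (ℓ, m_ℓ) pairs meeting |m_ℓ| = 4 give: ℓ=4 → 2; ℓ=5 → 2; ℓ=6 → 2.
Total orbitals: 2 + 2 + 2 = 6.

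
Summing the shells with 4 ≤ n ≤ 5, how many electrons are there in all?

82

Shell n has n² orbitals: 4²=16 + 5²=25 = 41 orbitals.
Two spin states per orbital: 2 × 41 = 82 electrons.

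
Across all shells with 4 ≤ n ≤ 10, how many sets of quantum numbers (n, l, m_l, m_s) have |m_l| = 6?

Treat each shell separately and count matching orbitals:
n=7 → 2; n=8 → 4; n=9 → 6; n=10 → 8.
Orbitals: 2 + 4 + 6 + 8 = 20. Including both spin states (m_s = ±1/2) gives 2 × 20 = 40 states.

40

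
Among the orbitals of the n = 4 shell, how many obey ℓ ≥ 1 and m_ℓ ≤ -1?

Contributions: ℓ=1 → 1; ℓ=2 → 2; ℓ=3 → 3.
Total orbitals: 1 + 2 + 3 = 6.

6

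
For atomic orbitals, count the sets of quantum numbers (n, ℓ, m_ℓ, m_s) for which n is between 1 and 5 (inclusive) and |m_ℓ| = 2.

Go shell by shell, enumerating (ℓ, m_ℓ) with |m_ℓ| = 2:
n=3 → 2; n=4 → 4; n=5 → 6.
Orbitals: 2 + 4 + 6 = 12. Including both spin states (m_s = ±1/2) gives 2 × 12 = 24 states.

24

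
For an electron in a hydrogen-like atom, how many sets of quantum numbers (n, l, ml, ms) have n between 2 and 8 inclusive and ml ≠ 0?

Work shell by shell — for each n, count the (l, ml) pairs that satisfy ml ≠ 0:
n=2 → 2; n=3 → 6; n=4 → 12; n=5 → 20; n=6 → 30; n=7 → 42; n=8 → 56.
Orbitals: 2 + 6 + 12 + 20 + 30 + 42 + 56 = 168. Including both spin states (ms = ±1/2) gives 2 × 168 = 336 states.

336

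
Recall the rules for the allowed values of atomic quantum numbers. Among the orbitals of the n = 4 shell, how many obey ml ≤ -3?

Orbitals with ml ≤ -3, by l: l=3 → 1.
Total orbitals: 1.

1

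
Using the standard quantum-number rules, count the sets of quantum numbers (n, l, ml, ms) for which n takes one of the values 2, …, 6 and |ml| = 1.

Per-shell orbital counts meeting the constraint:
n=2 → 2; n=3 → 4; n=4 → 6; n=5 → 8; n=6 → 10.
Orbitals: 2 + 4 + 6 + 8 + 10 = 30. Including both spin states (ms = ±1/2) gives 2 × 30 = 60 states.

60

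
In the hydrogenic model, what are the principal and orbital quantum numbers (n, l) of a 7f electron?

n = 7, l = 3

The leading integer gives n = 7; the letter 'f' means l = 3.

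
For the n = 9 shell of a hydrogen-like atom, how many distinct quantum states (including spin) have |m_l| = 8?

The (l, m_l) pairs meeting |m_l| = 8 give: l=8 → 2.
Orbitals: 2. Each orbital carries two spin states, so 2 × 2 = 4 states.

4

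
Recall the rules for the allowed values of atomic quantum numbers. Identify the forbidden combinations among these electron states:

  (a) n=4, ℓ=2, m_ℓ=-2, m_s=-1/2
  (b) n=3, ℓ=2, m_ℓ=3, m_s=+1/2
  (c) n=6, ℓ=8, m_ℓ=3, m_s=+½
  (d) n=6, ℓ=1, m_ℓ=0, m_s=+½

(b) and (c)

(b) has |m_ℓ| = 3 > ℓ = 2, violating −ℓ ≤ m_ℓ ≤ ℓ.
(c) has ℓ = 8 ≥ n = 6, violating 0 ≤ ℓ ≤ n−1.
The remaining sets (a), (d) satisfy all four rules.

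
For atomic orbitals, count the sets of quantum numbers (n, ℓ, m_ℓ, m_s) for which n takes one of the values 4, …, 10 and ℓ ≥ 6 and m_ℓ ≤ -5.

60

Work shell by shell — for each n, count the (ℓ, m_ℓ) pairs that satisfy ℓ ≥ 6 and m_ℓ ≤ -5:
n=7 → 2; n=8 → 5; n=9 → 9; n=10 → 14.
Orbitals: 2 + 5 + 9 + 14 = 30. Including both spin states (m_s = ±1/2) gives 2 × 30 = 60 states.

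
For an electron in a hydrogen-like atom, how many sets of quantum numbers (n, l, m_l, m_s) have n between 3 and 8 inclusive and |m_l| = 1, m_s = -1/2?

54

Per-shell orbital counts meeting the constraint:
n=3 → 4; n=4 → 6; n=5 → 8; n=6 → 10; n=7 → 12; n=8 → 14.
Orbitals: 4 + 6 + 8 + 10 + 12 + 14 = 54. With m_s fixed to -1/2 there is one state per orbital, so 54 states.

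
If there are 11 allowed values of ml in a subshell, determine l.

ml ranges over 2l+1 integers, so 2l+1 = 11 ⇒ l = 5.

l = 5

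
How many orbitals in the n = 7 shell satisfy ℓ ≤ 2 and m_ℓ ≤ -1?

3

Go through ℓ = 0, …, 6 (the values permitted for n = 7).
Contributions: ℓ=1 → 1; ℓ=2 → 2.
Total orbitals: 1 + 2 = 3.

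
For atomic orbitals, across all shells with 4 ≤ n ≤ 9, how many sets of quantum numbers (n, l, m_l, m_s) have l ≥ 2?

494

Treat each shell separately and count matching orbitals:
n=4 → 12; n=5 → 21; n=6 → 32; n=7 → 45; n=8 → 60; n=9 → 77.
Orbitals: 12 + 21 + 32 + 45 + 60 + 77 = 247. Including both spin states (m_s = ±1/2) gives 2 × 247 = 494 states.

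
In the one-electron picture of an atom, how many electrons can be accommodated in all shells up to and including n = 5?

110

Total orbitals = 1² + 2² + 3² + 4² + 5² = 55. Doubling for spin gives 110 electrons.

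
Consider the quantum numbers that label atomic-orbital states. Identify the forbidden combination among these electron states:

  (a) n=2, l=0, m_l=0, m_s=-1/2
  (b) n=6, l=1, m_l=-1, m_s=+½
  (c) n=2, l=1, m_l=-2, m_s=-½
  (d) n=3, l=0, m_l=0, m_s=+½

(c)

(c) has |m_l| = 2 > l = 1, violating −l ≤ m_l ≤ l.
The remaining sets (a), (b), (d) satisfy all four rules.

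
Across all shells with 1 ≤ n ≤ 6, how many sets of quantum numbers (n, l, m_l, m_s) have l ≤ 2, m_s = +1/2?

41

Work shell by shell — for each n, count the (l, m_l) pairs that satisfy l ≤ 2:
n=1 → 1; n=2 → 4; n=3 → 9; n=4 → 9; n=5 → 9; n=6 → 9.
Orbitals: 1 + 4 + 9 + 9 + 9 + 9 = 41. With m_s fixed to +1/2 there is one state per orbital, so 41 states.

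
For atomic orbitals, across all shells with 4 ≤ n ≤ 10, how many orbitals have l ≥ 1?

Work shell by shell — for each n, count the (l, m_l) pairs that satisfy l ≥ 1:
n=4 → 15; n=5 → 24; n=6 → 35; n=7 → 48; n=8 → 63; n=9 → 80; n=10 → 99.
Total orbitals: 15 + 24 + 35 + 48 + 63 + 80 + 99 = 364.

364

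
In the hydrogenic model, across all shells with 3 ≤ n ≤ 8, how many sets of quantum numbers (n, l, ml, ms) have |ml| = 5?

Go shell by shell, enumerating (l, ml) with |ml| = 5:
n=6 → 2; n=7 → 4; n=8 → 6.
Orbitals: 2 + 4 + 6 = 12. Including both spin states (ms = ±1/2) gives 2 × 12 = 24 states.

24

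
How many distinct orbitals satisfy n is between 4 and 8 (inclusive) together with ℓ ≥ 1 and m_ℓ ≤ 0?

Treat each shell separately and count matching orbitals:
n=4 → 9; n=5 → 14; n=6 → 20; n=7 → 27; n=8 → 35.
Total orbitals: 9 + 14 + 20 + 27 + 35 = 105.

105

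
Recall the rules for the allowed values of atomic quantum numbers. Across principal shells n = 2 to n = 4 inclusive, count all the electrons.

Shell n has n² orbitals: 2²=4 + 3²=9 + 4²=16 = 29 orbitals.
Two spin states per orbital: 2 × 29 = 58 electrons.

58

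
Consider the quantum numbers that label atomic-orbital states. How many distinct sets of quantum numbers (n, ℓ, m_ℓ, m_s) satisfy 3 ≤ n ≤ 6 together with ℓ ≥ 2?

Treat each shell separately and count matching orbitals:
n=3 → 5; n=4 → 12; n=5 → 21; n=6 → 32.
Orbitals: 5 + 12 + 21 + 32 = 70. Including both spin states (m_s = ±1/2) gives 2 × 70 = 140 states.

140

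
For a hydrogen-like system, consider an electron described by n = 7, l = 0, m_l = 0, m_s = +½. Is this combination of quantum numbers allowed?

Yes

n = 7 is a positive integer. l = 0 satisfies 0 ≤ l ≤ n−1 = 6. m_l = 0 lies in the range −l … +l (here 0). m_s = +1/2 is one of ±1/2.
All four constraints are satisfied.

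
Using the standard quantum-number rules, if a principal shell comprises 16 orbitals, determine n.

n² = 16 ⇒ n = 4.

n = 4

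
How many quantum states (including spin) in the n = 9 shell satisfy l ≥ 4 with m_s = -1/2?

65

With n = 9 the allowed l are 0, 1, …, 8.
Orbitals with l ≥ 4, by l: l=4 → 9; l=5 → 11; l=6 → 13; l=7 → 15; l=8 → 17.
Orbitals: 9 + 11 + 13 + 15 + 17 = 65. With m_s fixed to a single value there is one state per orbital, giving 65 states.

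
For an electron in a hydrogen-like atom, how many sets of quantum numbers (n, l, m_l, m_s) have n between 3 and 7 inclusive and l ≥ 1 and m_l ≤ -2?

70

Per-shell orbital counts meeting the constraint:
n=3 → 1; n=4 → 3; n=5 → 6; n=6 → 10; n=7 → 15.
Orbitals: 1 + 3 + 6 + 10 + 15 = 35. Including both spin states (m_s = ±1/2) gives 2 × 35 = 70 states.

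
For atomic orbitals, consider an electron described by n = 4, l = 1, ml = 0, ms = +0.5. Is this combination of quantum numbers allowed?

n = 4 is a positive integer. l = 1 satisfies 0 ≤ l ≤ n−1 = 3. ml = 0 lies in the range −l … +l (here −1 … 1). ms = +1/2 is one of ±1/2.
All four constraints are satisfied.

Yes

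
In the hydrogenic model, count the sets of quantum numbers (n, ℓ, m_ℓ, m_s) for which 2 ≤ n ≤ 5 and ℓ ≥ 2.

76

Per-shell orbital counts meeting the constraint:
n=3 → 5; n=4 → 12; n=5 → 21.
Orbitals: 5 + 12 + 21 = 38. Including both spin states (m_s = ±1/2) gives 2 × 38 = 76 states.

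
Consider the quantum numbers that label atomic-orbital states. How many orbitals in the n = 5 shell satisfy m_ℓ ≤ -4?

1

With n = 5 the allowed ℓ are 0, 1, …, 4.
Contributions: ℓ=4 → 1.
Total orbitals: 1.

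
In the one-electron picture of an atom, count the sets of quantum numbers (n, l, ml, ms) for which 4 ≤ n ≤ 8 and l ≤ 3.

160

Treat each shell separately and count matching orbitals:
n=4 → 16; n=5 → 16; n=6 → 16; n=7 → 16; n=8 → 16.
Orbitals: 16 + 16 + 16 + 16 + 16 = 80. Including both spin states (ms = ±1/2) gives 2 × 80 = 160 states.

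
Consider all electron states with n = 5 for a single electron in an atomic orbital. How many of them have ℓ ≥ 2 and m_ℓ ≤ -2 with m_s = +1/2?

6

Go through ℓ = 0, …, 4 (the values permitted for n = 5).
The (ℓ, m_ℓ) pairs meeting ℓ ≥ 2 and m_ℓ ≤ -2 give: ℓ=2 → 1; ℓ=3 → 2; ℓ=4 → 3.
Orbitals: 1 + 2 + 3 = 6. With m_s fixed to a single value there is one state per orbital, giving 6 states.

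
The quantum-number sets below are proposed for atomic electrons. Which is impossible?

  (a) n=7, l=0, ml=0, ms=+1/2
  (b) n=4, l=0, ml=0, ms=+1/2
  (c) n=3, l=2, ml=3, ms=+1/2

(c) has |ml| = 3 > l = 2, violating −l ≤ ml ≤ l.
The remaining sets (a), (b) satisfy all four rules.

(c)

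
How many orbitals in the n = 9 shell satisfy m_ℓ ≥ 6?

For n = 9, ℓ ranges over 0 … 8.
Contributions: ℓ=6 → 1; ℓ=7 → 2; ℓ=8 → 3.
Total orbitals: 1 + 2 + 3 = 6.

6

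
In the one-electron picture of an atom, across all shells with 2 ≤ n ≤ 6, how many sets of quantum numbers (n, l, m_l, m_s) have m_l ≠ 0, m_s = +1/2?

70

Per-shell orbital counts meeting the constraint:
n=2 → 2; n=3 → 6; n=4 → 12; n=5 → 20; n=6 → 30.
Orbitals: 2 + 6 + 12 + 20 + 30 = 70. With m_s fixed to +1/2 there is one state per orbital, so 70 states.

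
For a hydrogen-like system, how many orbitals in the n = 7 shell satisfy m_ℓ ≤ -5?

For n = 7, ℓ ranges over 0 … 6.
Orbitals with m_ℓ ≤ -5, by ℓ: ℓ=5 → 1; ℓ=6 → 2.
Total orbitals: 1 + 2 = 3.

3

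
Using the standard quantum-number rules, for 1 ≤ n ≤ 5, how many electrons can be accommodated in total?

110

Total orbitals = 1² + 2² + 3² + 4² + 5² = 55. Doubling for spin gives 110 electrons.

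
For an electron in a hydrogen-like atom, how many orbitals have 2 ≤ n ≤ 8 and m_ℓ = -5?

6

Treat each shell separately and count matching orbitals:
n=6 → 1; n=7 → 2; n=8 → 3.
Total orbitals: 1 + 2 + 3 = 6.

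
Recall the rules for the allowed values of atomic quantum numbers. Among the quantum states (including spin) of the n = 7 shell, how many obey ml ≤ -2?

Per l-value: l=2 → 1; l=3 → 2; l=4 → 3; l=5 → 4; l=6 → 5.
Orbitals: 1 + 2 + 3 + 4 + 5 = 15. Each orbital carries two spin states, so 15 × 2 = 30 states.

30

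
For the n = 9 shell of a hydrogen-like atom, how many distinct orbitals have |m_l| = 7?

4

For n = 9, l ranges over 0 … 8.
Per l-value: l=7 → 2; l=8 → 2.
Total orbitals: 2 + 2 = 4.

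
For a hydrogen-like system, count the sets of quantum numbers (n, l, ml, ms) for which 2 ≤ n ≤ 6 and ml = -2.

Go shell by shell, enumerating (l, ml) with ml = -2:
n=3 → 1; n=4 → 2; n=5 → 3; n=6 → 4.
Orbitals: 1 + 2 + 3 + 4 = 10. Including both spin states (ms = ±1/2) gives 2 × 10 = 20 states.

20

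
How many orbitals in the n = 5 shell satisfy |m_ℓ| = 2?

6

Orbitals with |m_ℓ| = 2, by ℓ: ℓ=2 → 2; ℓ=3 → 2; ℓ=4 → 2.
Total orbitals: 2 + 2 + 2 = 6.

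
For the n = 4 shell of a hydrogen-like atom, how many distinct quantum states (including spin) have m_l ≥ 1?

For n = 4, l ranges over 0 … 3.
Orbitals with m_l ≥ 1, by l: l=1 → 1; l=2 → 2; l=3 → 3.
Orbitals: 1 + 2 + 3 = 6. Each orbital carries two spin states, so 6 × 2 = 12 states.

12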